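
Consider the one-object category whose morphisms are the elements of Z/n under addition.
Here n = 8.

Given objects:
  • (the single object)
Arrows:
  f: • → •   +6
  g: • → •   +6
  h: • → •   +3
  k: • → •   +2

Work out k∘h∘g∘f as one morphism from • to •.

Answer: +1

Derivation:
  0 +6≡6 +6≡4 +3≡7 +2≡1  (mod 8)
⟦path⟧: +1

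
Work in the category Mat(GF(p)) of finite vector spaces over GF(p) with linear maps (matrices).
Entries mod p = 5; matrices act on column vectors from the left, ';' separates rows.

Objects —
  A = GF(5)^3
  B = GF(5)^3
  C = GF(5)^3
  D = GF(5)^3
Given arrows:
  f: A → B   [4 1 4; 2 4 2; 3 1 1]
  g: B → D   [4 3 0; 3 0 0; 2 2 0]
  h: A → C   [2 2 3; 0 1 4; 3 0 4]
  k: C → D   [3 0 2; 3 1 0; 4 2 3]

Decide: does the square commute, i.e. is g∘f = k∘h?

Answer: DOES NOT COMMUTE

Derivation:
1) trace f;g:
  e0=⟨1,0,0⟩ f→⟨4,2,3⟩ g→⟨2,2,2⟩
  e1=⟨0,1,0⟩ f→⟨1,4,1⟩ g→⟨1,3,0⟩
  e2=⟨0,0,1⟩ f→⟨4,2,1⟩ g→⟨2,2,2⟩
  result₁ = [2 1 2; 2 3 2; 2 0 2]
2) trace h;k:
  e0=⟨1,0,0⟩ h→⟨2,0,3⟩ k→⟨2,1,2⟩
  e1=⟨0,1,0⟩ h→⟨2,1,0⟩ k→⟨1,2,0⟩
  e2=⟨0,0,1⟩ h→⟨3,4,4⟩ k→⟨2,3,2⟩
  result₂ = [2 1 2; 1 2 3; 2 0 2]
Equal? NO — does not commute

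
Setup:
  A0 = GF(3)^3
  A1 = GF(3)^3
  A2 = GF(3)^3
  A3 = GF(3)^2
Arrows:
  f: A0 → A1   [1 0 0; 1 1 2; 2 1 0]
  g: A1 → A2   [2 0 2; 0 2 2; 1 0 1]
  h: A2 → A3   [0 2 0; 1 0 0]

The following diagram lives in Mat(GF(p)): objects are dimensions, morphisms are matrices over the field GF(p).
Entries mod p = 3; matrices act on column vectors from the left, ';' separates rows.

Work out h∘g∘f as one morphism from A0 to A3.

Answer: [0 2 2; 0 2 0]

Trace:
  e0=⟨1,0,0⟩ f→⟨1,1,2⟩ g→⟨0,0,0⟩ h→⟨0,0⟩
  e1=⟨0,1,0⟩ f→⟨0,1,1⟩ g→⟨2,1,1⟩ h→⟨2,2⟩
  e2=⟨0,0,1⟩ f→⟨0,2,0⟩ g→⟨0,1,0⟩ h→⟨2,0⟩
result: [0 2 2; 0 2 0]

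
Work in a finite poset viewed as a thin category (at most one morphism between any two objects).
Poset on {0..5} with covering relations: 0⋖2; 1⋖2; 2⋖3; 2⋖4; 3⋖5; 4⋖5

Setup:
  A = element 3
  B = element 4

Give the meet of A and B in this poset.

Common predecessors of 3,4: {0,1,2}
  0 ≤ 2
  1 ≤ 2
  2 ≤ 2
glb = 2

Answer: A∧B = 2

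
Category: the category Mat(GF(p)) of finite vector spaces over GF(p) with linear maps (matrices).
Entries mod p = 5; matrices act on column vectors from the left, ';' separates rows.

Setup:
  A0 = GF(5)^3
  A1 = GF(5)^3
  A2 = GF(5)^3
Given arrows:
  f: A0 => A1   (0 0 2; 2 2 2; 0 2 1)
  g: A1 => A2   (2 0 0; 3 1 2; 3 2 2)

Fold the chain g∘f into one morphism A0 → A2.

Answer: (0 0 4; 2 1 0; 4 3 2)

Trace:
  e0=⟨1,0,0⟩ f=>⟨0,2,0⟩ g=>⟨0,2,4⟩
  e1=⟨0,1,0⟩ f=>⟨0,2,2⟩ g=>⟨0,1,3⟩
  e2=⟨0,0,1⟩ f=>⟨2,2,1⟩ g=>⟨4,0,2⟩
⟦path⟧: (0 0 4; 2 1 0; 4 3 2)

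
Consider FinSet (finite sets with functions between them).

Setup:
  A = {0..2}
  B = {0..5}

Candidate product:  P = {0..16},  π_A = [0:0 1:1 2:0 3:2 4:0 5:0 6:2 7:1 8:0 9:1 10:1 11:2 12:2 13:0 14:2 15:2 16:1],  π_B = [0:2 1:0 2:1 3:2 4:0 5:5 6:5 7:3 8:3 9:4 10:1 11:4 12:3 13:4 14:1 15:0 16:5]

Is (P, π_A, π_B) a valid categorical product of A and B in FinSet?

Answer: NOT A VALID PRODUCT — |P|=17 ≠ |A|·|B|=18

Derivation:
|A|·|B| = 3·6 = 18;  |P| = 17
  → cardinalities differ; no bijection possible.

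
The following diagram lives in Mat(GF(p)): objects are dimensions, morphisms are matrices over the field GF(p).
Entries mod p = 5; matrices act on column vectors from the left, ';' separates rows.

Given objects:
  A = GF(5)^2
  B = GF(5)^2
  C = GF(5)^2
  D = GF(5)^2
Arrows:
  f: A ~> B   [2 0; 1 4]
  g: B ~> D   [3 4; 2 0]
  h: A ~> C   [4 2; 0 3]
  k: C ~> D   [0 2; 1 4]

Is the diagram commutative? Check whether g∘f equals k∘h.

Path 1 = f;g:
  e0=⟨1,0⟩ f~>⟨2,1⟩ g~>⟨0,4⟩
  e1=⟨0,1⟩ f~>⟨0,4⟩ g~>⟨1,0⟩
  result₁ = [0 1; 4 0]
Path 2 = h;k:
  e0=⟨1,0⟩ h~>⟨4,0⟩ k~>⟨0,4⟩
  e1=⟨0,1⟩ h~>⟨2,3⟩ k~>⟨1,4⟩
  result₂ = [0 1; 4 4]
Equal? differ; not commutative

Answer: DOES NOT COMMUTE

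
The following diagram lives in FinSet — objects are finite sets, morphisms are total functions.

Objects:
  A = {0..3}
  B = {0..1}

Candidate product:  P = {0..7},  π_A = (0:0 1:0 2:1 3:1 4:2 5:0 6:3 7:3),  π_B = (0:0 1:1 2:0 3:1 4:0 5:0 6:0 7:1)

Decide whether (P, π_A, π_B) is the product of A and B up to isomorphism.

Answer: NOT A VALID PRODUCT — duplicate pair at indices 0,5

Trace:
|A|·|B| = 4·2 = 8;  |P| = 8
Check the pairing map k ↦ (π_A(k), π_B(k)):
  0 : (0,0)
  1 : (0,1)
  2 : (1,0)
  3 : (1,1)
  4 : (2,0)
  5 : (0,0)  ✗ repeats pair of k=0
  6 : (3,0)
  7 : (3,1)
distinct pairs in image: 7 / 8 needed
  → (0,0) hit at k=0 and k=5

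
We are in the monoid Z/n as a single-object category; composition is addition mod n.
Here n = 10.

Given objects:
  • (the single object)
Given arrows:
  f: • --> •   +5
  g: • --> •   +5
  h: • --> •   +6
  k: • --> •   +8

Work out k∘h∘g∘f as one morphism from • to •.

  0 +5≡5 +5≡0 +6≡6 +8≡4  (mod 10)
result: +4

Answer: +4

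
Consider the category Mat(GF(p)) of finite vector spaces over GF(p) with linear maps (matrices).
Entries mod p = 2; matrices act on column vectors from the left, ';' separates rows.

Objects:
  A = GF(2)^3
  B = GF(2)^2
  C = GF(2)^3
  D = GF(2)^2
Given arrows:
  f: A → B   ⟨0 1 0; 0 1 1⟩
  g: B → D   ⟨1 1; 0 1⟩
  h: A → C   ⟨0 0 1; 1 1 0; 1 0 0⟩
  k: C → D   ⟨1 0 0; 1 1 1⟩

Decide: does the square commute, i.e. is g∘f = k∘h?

Path 1 = f;g:
  e0=[1,0,0] f→[0,0] g→[0,0]
  e1=[0,1,0] f→[1,1] g→[0,1]
  e2=[0,0,1] f→[0,1] g→[1,1]
  ⟦path⟧₁ = ⟨0 0 1; 0 1 1⟩
Path 2 = h;k:
  e0=[1,0,0] h→[0,1,1] k→[0,0]
  e1=[0,1,0] h→[0,1,0] k→[0,1]
  e2=[0,0,1] h→[1,0,0] k→[1,1]
  ⟦path⟧₂ = ⟨0 0 1; 0 1 1⟩
Equal? equal; square commutes

Answer: COMMUTES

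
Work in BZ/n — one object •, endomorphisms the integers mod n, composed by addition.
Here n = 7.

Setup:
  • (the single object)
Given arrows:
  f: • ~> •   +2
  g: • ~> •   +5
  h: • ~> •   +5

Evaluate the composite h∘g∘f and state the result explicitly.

  0 +2≡2 +5≡0 +5≡5  (mod 7)
⟦path⟧: +5

Answer: +5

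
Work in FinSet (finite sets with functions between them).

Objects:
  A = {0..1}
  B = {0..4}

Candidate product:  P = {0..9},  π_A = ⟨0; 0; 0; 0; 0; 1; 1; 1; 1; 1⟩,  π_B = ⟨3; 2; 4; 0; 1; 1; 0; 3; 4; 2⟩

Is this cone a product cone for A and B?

|A|·|B| = 2·5 = 10;  |P| = 10
Check the pairing map k ↦ (π_A(k), π_B(k)):
  0 : (0,3)
  1 : (0,2)
  2 : (0,4)
  3 : (0,0)
  4 : (0,1)
  5 : (1,1)
  6 : (1,0)
  7 : (1,3)
  8 : (1,4)
  9 : (1,2)
distinct pairs in image: 10 / 10 needed
  → bijection onto A×B; projections well-typed.

Answer: VALID PRODUCT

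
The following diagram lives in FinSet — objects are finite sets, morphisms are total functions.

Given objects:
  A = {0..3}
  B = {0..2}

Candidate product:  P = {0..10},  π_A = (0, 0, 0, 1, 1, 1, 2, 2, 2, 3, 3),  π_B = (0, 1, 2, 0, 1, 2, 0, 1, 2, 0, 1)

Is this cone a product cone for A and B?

Answer: NOT A VALID PRODUCT — |P|=11 ≠ |A|·|B|=12

Trace:
|A|·|B| = 4·3 = 12;  |P| = 11
  → cardinalities differ; no bijection possible.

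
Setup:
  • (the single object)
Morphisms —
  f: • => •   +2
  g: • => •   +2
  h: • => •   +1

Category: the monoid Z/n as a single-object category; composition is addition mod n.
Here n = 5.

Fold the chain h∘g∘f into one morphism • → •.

Answer: +0

Trace:
  0 +2≡2 +2≡4 +1≡0  (mod 5)
result: +0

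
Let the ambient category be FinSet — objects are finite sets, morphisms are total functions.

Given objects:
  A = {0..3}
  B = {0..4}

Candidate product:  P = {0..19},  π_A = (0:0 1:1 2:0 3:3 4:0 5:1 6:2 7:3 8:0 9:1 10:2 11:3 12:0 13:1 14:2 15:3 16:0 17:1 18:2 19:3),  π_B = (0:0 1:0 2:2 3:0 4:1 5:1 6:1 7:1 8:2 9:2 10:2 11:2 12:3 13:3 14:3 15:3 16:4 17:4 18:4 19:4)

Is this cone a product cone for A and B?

Answer: NOT A VALID PRODUCT — duplicate pair at indices 8,2

Trace:
|A|·|B| = 4·5 = 20;  |P| = 20
Check the pairing map k ↦ (π_A(k), π_B(k)):
  0 : (0,0)
  1 : (1,0)
  2 : (0,2)
  3 : (3,0)
  4 : (0,1)
  5 : (1,1)
  6 : (2,1)
  7 : (3,1)
  8 : (0,2)  ✗ repeats pair of k=2
  9 : (1,2)
  10 : (2,2)
  11 : (3,2)
  12 : (0,3)
  13 : (1,3)
  14 : (2,3)
  15 : (3,3)
  16 : (0,4)
  17 : (1,4)
  18 : (2,4)
  19 : (3,4)
distinct pairs in image: 19 / 20 needed
  → (0,2) hit at k=2 and k=8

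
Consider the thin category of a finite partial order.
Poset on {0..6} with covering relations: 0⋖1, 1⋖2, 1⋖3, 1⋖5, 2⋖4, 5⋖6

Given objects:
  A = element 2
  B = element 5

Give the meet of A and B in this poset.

Answer: A∧B = 1

Trace:
Common predecessors of 2,5: {0,1}
  0 ⊑ 1
  1 ⊑ 1
glb = 1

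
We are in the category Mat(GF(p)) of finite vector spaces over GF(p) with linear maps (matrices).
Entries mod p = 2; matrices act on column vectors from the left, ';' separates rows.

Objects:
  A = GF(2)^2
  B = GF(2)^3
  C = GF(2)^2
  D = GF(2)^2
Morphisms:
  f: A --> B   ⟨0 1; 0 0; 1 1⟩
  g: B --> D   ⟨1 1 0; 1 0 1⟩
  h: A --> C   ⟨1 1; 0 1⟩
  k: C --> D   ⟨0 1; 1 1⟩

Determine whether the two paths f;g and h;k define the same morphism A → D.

Along f;g (path 1):
  e0=⟨1,0⟩ f-->⟨0,0,1⟩ g-->⟨0,1⟩
  e1=⟨0,1⟩ f-->⟨1,0,1⟩ g-->⟨1,0⟩
  composite₁ = ⟨0 1; 1 0⟩
Along h;k (path 2):
  e0=⟨1,0⟩ h-->⟨1,0⟩ k-->⟨0,1⟩
  e1=⟨0,1⟩ h-->⟨1,1⟩ k-->⟨1,0⟩
  composite₂ = ⟨0 1; 1 0⟩
Equal? YES — commutes

Answer: COMMUTES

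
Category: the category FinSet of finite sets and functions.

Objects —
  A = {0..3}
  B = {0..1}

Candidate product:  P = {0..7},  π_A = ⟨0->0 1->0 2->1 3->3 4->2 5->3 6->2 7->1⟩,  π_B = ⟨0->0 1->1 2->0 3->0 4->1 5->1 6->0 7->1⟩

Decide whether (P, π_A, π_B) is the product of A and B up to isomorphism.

Answer: VALID PRODUCT

Derivation:
|A|·|B| = 4·2 = 8;  |P| = 8
Check the pairing map k ↦ (π_A(k), π_B(k)):
  0 -> (0,0)
  1 -> (0,1)
  2 -> (1,0)
  3 -> (3,0)
  4 -> (2,1)
  5 -> (3,1)
  6 -> (2,0)
  7 -> (1,1)
distinct pairs in image: 8 / 8 needed
  → bijection onto A×B; projections well-typed.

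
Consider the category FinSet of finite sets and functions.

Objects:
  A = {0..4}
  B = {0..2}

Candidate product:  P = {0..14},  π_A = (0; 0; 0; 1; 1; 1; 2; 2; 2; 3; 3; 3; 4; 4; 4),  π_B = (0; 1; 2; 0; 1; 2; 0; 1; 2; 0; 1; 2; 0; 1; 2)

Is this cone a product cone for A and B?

Answer: VALID PRODUCT

Derivation:
|A|·|B| = 5·3 = 15;  |P| = 15
Check the pairing map k ↦ (π_A(k), π_B(k)):
  0 : (0,0)
  1 : (0,1)
  2 : (0,2)
  3 : (1,0)
  4 : (1,1)
  5 : (1,2)
  6 : (2,0)
  7 : (2,1)
  8 : (2,2)
  9 : (3,0)
  10 : (3,1)
  11 : (3,2)
  12 : (4,0)
  13 : (4,1)
  14 : (4,2)
distinct pairs in image: 15 / 15 needed
  → bijection onto A×B; projections well-typed.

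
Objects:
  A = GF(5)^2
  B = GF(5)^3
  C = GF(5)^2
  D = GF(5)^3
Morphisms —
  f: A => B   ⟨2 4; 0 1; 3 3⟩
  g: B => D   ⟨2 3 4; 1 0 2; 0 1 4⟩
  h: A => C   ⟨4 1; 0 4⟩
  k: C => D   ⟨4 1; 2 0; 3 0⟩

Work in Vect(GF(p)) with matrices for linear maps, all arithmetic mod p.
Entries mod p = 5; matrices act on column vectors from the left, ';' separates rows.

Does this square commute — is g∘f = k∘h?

1) trace f;g:
  e0=⟨1,0⟩ f=>⟨2,0,3⟩ g=>⟨1,3,2⟩
  e1=⟨0,1⟩ f=>⟨4,1,3⟩ g=>⟨3,0,3⟩
  ⟦path⟧₁ = ⟨1 3; 3 0; 2 3⟩
2) trace h;k:
  e0=⟨1,0⟩ h=>⟨4,0⟩ k=>⟨1,3,2⟩
  e1=⟨0,1⟩ h=>⟨1,4⟩ k=>⟨3,2,3⟩
  ⟦path⟧₂ = ⟨1 3; 3 2; 2 3⟩
Equal? differ; not commutative

Answer: DOES NOT COMMUTE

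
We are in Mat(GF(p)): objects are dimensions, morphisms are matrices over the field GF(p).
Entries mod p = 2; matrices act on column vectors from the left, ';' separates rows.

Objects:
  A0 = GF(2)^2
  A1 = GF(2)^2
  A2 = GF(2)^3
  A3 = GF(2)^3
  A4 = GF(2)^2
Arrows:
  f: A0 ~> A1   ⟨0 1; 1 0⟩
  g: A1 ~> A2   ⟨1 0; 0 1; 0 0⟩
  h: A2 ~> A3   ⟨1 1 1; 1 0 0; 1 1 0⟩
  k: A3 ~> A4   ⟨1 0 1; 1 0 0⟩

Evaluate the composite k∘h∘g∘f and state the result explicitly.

Answer: ⟨0 0; 1 1⟩

Work:
  e0=(1,0) f~>(0,1) g~>(0,1,0) h~>(1,0,1) k~>(0,1)
  e1=(0,1) f~>(1,0) g~>(1,0,0) h~>(1,1,1) k~>(0,1)
result: ⟨0 0; 1 1⟩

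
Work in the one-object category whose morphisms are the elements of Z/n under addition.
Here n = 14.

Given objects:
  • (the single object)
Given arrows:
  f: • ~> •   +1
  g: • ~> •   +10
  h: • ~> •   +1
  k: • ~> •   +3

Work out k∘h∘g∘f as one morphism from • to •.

  0 +1≡1 +10≡11 +1≡12 +3≡1  (mod 14)
composite: +1

Answer: +1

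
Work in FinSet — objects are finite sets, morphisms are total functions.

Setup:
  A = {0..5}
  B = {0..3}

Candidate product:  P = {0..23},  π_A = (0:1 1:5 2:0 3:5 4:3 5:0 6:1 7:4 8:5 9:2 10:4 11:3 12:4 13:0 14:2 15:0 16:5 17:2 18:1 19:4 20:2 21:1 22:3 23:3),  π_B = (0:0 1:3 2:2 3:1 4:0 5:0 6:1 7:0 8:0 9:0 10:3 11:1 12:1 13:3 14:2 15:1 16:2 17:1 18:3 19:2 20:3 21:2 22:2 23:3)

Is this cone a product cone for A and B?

Answer: VALID PRODUCT

Derivation:
|A|·|B| = 6·4 = 24;  |P| = 24
Check the pairing map k ↦ (π_A(k), π_B(k)):
  0 : (1,0)
  1 : (5,3)
  2 : (0,2)
  3 : (5,1)
  4 : (3,0)
  5 : (0,0)
  6 : (1,1)
  7 : (4,0)
  8 : (5,0)
  9 : (2,0)
  10 : (4,3)
  11 : (3,1)
  12 : (4,1)
  13 : (0,3)
  14 : (2,2)
  15 : (0,1)
  16 : (5,2)
  17 : (2,1)
  18 : (1,3)
  19 : (4,2)
  20 : (2,3)
  21 : (1,2)
  22 : (3,2)
  23 : (3,3)
distinct pairs in image: 24 / 24 needed
  → bijection onto A×B; projections well-typed.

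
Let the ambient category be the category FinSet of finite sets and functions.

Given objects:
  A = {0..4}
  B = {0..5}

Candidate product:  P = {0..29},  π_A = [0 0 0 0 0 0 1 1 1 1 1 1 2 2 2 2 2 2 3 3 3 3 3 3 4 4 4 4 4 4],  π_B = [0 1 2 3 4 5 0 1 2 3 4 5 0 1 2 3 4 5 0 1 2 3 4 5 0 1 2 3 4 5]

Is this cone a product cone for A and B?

|A|·|B| = 5·6 = 30;  |P| = 30
Check the pairing map k ↦ (π_A(k), π_B(k)):
  0 -> (0,0)
  1 -> (0,1)
  2 -> (0,2)
  3 -> (0,3)
  4 -> (0,4)
  5 -> (0,5)
  6 -> (1,0)
  7 -> (1,1)
  8 -> (1,2)
  9 -> (1,3)
  10 -> (1,4)
  11 -> (1,5)
  12 -> (2,0)
  13 -> (2,1)
  14 -> (2,2)
  15 -> (2,3)
  16 -> (2,4)
  17 -> (2,5)
  18 -> (3,0)
  19 -> (3,1)
  20 -> (3,2)
  21 -> (3,3)
  22 -> (3,4)
  23 -> (3,5)
  24 -> (4,0)
  25 -> (4,1)
  26 -> (4,2)
  27 -> (4,3)
  28 -> (4,4)
  29 -> (4,5)
distinct pairs in image: 30 / 30 needed
  → bijection onto A×B; projections well-typed.

Answer: VALID PRODUCT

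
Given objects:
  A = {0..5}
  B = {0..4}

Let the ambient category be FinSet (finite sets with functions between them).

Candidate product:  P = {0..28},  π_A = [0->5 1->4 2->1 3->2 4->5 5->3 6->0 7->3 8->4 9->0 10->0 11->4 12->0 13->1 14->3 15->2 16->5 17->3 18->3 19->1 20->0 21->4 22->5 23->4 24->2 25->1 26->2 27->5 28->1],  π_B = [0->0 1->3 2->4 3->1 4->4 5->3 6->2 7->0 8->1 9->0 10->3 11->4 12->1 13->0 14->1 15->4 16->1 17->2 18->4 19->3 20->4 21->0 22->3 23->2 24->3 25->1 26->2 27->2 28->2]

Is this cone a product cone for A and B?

|A|·|B| = 6·5 = 30;  |P| = 29
  → cardinalities differ; no bijection possible.

Answer: NOT A VALID PRODUCT — |P|=29 ≠ |A|·|B|=30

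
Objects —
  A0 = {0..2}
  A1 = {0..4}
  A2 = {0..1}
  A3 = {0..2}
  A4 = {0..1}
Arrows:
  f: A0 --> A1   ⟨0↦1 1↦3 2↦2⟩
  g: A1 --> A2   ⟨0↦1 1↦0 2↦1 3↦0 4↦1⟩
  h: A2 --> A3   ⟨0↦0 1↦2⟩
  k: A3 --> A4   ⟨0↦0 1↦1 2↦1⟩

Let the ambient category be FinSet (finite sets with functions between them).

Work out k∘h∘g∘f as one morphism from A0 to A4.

Answer: ⟨0↦0 1↦0 2↦1⟩

Work:
  0 f-->1 g-->0 h-->0 k-->0
  1 f-->3 g-->0 h-->0 k-->0
  2 f-->2 g-->1 h-->2 k-->1
composite: ⟨0↦0 1↦0 2↦1⟩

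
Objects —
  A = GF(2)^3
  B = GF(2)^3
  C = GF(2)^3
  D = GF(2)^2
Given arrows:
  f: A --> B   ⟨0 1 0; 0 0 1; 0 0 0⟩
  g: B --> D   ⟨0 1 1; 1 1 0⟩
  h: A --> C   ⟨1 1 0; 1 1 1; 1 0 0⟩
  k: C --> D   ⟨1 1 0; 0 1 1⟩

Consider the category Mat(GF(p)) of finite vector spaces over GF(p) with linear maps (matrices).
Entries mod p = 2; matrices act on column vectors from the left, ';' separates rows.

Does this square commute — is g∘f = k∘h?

Answer: COMMUTES

Derivation:
1) trace f;g:
  e0=(1,0,0) f-->(0,0,0) g-->(0,0)
  e1=(0,1,0) f-->(1,0,0) g-->(0,1)
  e2=(0,0,1) f-->(0,1,0) g-->(1,1)
  composite₁ = ⟨0 0 1; 0 1 1⟩
2) trace h;k:
  e0=(1,0,0) h-->(1,1,1) k-->(0,0)
  e1=(0,1,0) h-->(1,1,0) k-->(0,1)
  e2=(0,0,1) h-->(0,1,0) k-->(1,1)
  composite₂ = ⟨0 0 1; 0 1 1⟩
Equal? same morphism ✓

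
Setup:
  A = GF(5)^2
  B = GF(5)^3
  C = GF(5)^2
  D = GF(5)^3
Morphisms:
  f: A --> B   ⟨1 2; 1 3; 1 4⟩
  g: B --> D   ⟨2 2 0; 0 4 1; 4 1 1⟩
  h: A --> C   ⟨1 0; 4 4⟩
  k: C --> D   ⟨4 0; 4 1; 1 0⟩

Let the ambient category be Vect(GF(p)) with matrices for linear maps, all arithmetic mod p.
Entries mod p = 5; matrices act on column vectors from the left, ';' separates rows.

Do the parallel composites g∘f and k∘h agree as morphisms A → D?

Path 1 = f;g:
  e0=[1,0] f-->[1,1,1] g-->[4,0,1]
  e1=[0,1] f-->[2,3,4] g-->[0,1,0]
  composite₁ = ⟨4 0; 0 1; 1 0⟩
Path 2 = h;k:
  e0=[1,0] h-->[1,4] k-->[4,3,1]
  e1=[0,1] h-->[0,4] k-->[0,4,0]
  composite₂ = ⟨4 0; 3 4; 1 0⟩
Equal? differ; not commutative

Answer: DOES NOT COMMUTE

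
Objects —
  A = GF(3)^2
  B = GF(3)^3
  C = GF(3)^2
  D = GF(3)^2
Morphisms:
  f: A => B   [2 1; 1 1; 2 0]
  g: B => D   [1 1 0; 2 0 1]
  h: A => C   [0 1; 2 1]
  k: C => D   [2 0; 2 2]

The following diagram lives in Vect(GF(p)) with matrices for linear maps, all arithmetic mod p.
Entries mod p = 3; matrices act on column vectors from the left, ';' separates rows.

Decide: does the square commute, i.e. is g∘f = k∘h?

Path 1 = f;g:
  e0=(1,0) f=>(2,1,2) g=>(0,0)
  e1=(0,1) f=>(1,1,0) g=>(2,2)
  result₁ = [0 2; 0 2]
Path 2 = h;k:
  e0=(1,0) h=>(0,2) k=>(0,1)
  e1=(0,1) h=>(1,1) k=>(2,1)
  result₂ = [0 2; 1 1]
Equal? distinct morphisms ✗

Answer: DOES NOT COMMUTE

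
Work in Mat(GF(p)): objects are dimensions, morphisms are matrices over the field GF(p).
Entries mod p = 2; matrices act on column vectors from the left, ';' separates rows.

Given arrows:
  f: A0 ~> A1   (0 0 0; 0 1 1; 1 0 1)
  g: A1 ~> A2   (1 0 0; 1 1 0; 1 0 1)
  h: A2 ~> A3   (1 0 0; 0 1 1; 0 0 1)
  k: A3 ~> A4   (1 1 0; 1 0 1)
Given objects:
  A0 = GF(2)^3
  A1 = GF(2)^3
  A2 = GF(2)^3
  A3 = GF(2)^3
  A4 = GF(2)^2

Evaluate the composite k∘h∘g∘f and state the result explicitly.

  e0=(1,0,0) f~>(0,0,1) g~>(0,0,1) h~>(0,1,1) k~>(1,1)
  e1=(0,1,0) f~>(0,1,0) g~>(0,1,0) h~>(0,1,0) k~>(1,0)
  e2=(0,0,1) f~>(0,1,1) g~>(0,1,1) h~>(0,0,1) k~>(0,1)
result: (1 1 0; 1 0 1)

Answer: (1 1 0; 1 0 1)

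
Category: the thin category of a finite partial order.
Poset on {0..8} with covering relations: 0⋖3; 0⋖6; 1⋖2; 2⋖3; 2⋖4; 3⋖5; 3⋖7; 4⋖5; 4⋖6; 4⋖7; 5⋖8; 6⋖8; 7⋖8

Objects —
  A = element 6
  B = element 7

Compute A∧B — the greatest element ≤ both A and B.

Answer: NO MEET EXISTS

Trace:
Common predecessors of 6,7: {0,1,2,4}
  maximal lower bounds 0 and 4 are incomparable: neither 0≤4 nor 4≤0
→ no greatest lower bound exists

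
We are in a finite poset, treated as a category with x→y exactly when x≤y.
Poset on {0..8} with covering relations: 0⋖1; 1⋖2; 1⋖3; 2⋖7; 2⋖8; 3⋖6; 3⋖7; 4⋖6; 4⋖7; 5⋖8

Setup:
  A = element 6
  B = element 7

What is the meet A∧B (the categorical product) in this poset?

Answer: NO MEET EXISTS

Trace:
{x : x≤A ∧ x≤B} = {0,1,3,4}  (A=6, B=7)
  maximal lower bounds 3 and 4 are incomparable: neither 3≤4 nor 4≤3
→ no greatest lower bound exists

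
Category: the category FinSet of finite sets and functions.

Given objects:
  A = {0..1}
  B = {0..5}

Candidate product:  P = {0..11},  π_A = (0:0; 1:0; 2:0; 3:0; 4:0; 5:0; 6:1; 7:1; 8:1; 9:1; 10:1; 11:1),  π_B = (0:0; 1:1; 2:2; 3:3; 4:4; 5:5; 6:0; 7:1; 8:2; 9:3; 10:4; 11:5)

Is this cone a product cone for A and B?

|A|·|B| = 2·6 = 12;  |P| = 12
Check the pairing map k ↦ (π_A(k), π_B(k)):
  0 : (0,0)
  1 : (0,1)
  2 : (0,2)
  3 : (0,3)
  4 : (0,4)
  5 : (0,5)
  6 : (1,0)
  7 : (1,1)
  8 : (1,2)
  9 : (1,3)
  10 : (1,4)
  11 : (1,5)
distinct pairs in image: 12 / 12 needed
  → bijection onto A×B; projections well-typed.

Answer: VALID PRODUCT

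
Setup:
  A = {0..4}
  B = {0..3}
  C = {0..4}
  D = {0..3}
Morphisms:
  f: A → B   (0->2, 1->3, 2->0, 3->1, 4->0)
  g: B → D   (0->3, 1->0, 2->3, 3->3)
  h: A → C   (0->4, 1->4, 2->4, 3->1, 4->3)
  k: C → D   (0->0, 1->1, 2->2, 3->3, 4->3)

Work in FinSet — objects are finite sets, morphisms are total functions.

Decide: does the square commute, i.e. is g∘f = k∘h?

Answer: DOES NOT COMMUTE

Work:
Path 1 = f;g:
  0 f→2 g→3
  1 f→3 g→3
  2 f→0 g→3
  3 f→1 g→0
  4 f→0 g→3
  result₁ = (0->3, 1->3, 2->3, 3->0, 4->3)
Path 2 = h;k:
  0 h→4 k→3
  1 h→4 k→3
  2 h→4 k→3
  3 h→1 k→1
  4 h→3 k→3
  result₂ = (0->3, 1->3, 2->3, 3->1, 4->3)
Equal? differ; not commutative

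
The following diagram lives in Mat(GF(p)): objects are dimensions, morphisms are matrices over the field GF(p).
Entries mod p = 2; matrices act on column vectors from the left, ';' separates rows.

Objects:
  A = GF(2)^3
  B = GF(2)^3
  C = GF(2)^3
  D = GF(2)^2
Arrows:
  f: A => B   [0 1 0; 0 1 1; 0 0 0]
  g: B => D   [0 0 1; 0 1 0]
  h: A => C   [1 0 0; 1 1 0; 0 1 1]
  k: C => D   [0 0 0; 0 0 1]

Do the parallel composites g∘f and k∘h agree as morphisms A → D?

Answer: COMMUTES

Derivation:
Path 1 = f;g:
  e0=⟨1,0,0⟩ f=>⟨0,0,0⟩ g=>⟨0,0⟩
  e1=⟨0,1,0⟩ f=>⟨1,1,0⟩ g=>⟨0,1⟩
  e2=⟨0,0,1⟩ f=>⟨0,1,0⟩ g=>⟨0,1⟩
  ⟦path⟧₁ = [0 0 0; 0 1 1]
Path 2 = h;k:
  e0=⟨1,0,0⟩ h=>⟨1,1,0⟩ k=>⟨0,0⟩
  e1=⟨0,1,0⟩ h=>⟨0,1,1⟩ k=>⟨0,1⟩
  e2=⟨0,0,1⟩ h=>⟨0,0,1⟩ k=>⟨0,1⟩
  ⟦path⟧₂ = [0 0 0; 0 1 1]
Equal? same morphism ✓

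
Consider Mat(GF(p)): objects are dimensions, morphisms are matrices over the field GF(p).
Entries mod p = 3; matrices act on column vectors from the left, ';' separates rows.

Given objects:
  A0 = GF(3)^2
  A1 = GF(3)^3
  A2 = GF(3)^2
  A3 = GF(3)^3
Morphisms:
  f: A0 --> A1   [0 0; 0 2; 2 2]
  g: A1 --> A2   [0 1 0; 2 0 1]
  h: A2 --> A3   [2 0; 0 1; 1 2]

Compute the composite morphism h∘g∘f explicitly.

  e0=(1,0) f-->(0,0,2) g-->(0,2) h-->(0,2,1)
  e1=(0,1) f-->(0,2,2) g-->(2,2) h-->(1,2,0)
⟦path⟧: [0 1; 2 2; 1 0]

Answer: [0 1; 2 2; 1 0]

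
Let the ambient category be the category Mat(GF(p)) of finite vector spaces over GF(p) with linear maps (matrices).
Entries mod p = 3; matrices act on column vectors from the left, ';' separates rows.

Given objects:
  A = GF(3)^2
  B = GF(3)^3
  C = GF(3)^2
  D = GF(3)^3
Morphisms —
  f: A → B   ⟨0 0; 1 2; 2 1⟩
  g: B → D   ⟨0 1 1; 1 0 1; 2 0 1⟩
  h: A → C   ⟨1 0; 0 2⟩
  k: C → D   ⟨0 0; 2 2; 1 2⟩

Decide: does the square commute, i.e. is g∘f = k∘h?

Path 1 = f;g:
  e0=(1,0) f→(0,1,2) g→(0,2,2)
  e1=(0,1) f→(0,2,1) g→(0,1,1)
  result₁ = ⟨0 0; 2 1; 2 1⟩
Path 2 = h;k:
  e0=(1,0) h→(1,0) k→(0,2,1)
  e1=(0,1) h→(0,2) k→(0,1,1)
  result₂ = ⟨0 0; 2 1; 1 1⟩
Equal? distinct morphisms ✗

Answer: DOES NOT COMMUTE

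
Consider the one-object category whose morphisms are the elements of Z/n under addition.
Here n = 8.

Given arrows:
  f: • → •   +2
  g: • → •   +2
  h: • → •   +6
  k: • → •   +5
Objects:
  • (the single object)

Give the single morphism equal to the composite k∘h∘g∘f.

  0 +2≡2 +2≡4 +6≡2 +5≡7  (mod 8)
⟦path⟧: +7

Answer: +7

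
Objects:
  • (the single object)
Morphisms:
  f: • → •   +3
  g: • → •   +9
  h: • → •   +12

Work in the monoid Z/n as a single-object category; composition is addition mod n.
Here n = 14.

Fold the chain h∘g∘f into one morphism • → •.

  0 +3≡3 +9≡12 +12≡10  (mod 14)
composite: +10

Answer: +10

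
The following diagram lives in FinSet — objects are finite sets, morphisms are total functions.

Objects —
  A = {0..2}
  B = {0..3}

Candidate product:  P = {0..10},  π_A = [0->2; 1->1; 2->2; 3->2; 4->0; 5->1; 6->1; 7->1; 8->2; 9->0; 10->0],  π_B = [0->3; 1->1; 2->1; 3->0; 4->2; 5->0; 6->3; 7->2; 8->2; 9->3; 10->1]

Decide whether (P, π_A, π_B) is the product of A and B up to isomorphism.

Answer: NOT A VALID PRODUCT — |P|=11 ≠ |A|·|B|=12

Trace:
|A|·|B| = 3·4 = 12;  |P| = 11
  → cardinalities differ; no bijection possible.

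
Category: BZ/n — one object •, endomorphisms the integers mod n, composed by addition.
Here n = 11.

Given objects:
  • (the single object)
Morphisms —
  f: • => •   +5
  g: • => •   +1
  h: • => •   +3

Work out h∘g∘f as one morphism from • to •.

  0 +5≡5 +1≡6 +3≡9  (mod 11)
result: +9

Answer: +9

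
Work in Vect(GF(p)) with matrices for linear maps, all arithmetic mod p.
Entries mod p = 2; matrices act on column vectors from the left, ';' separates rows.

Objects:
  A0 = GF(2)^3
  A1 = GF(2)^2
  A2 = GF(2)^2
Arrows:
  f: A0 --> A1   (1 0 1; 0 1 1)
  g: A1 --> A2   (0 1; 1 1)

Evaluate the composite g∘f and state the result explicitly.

Answer: (0 1 1; 1 1 0)

Work:
  e0=(1,0,0) f-->(1,0) g-->(0,1)
  e1=(0,1,0) f-->(0,1) g-->(1,1)
  e2=(0,0,1) f-->(1,1) g-->(1,0)
⟦path⟧: (0 1 1; 1 1 0)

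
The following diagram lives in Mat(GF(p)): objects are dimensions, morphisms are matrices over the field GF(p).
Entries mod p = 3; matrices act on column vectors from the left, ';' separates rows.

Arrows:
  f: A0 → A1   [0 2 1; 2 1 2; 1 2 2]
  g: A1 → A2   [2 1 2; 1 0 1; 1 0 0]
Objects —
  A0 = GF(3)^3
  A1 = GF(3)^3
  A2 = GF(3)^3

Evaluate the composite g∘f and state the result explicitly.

Answer: [1 0 2; 1 1 0; 0 2 1]

Trace:
  e0=⟨1,0,0⟩ f→⟨0,2,1⟩ g→⟨1,1,0⟩
  e1=⟨0,1,0⟩ f→⟨2,1,2⟩ g→⟨0,1,2⟩
  e2=⟨0,0,1⟩ f→⟨1,2,2⟩ g→⟨2,0,1⟩
result: [1 0 2; 1 1 0; 0 2 1]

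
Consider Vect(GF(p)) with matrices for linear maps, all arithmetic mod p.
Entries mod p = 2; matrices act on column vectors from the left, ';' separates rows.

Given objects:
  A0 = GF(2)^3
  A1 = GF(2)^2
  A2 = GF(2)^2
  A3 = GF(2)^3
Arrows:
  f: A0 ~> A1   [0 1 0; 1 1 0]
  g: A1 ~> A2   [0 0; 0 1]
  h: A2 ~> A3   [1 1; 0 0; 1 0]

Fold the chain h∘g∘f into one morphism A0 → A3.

Answer: [1 1 0; 0 0 0; 0 0 0]

Work:
  e0=⟨1,0,0⟩ f~>⟨0,1⟩ g~>⟨0,1⟩ h~>⟨1,0,0⟩
  e1=⟨0,1,0⟩ f~>⟨1,1⟩ g~>⟨0,1⟩ h~>⟨1,0,0⟩
  e2=⟨0,0,1⟩ f~>⟨0,0⟩ g~>⟨0,0⟩ h~>⟨0,0,0⟩
result: [1 1 0; 0 0 0; 0 0 0]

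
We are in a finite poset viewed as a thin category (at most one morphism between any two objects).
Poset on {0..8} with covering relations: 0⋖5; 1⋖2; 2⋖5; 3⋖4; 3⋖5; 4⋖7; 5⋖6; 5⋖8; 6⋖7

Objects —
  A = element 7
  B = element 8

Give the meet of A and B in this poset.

Common predecessors of 7,8: {0,1,2,3,5}
  0 ≤ 5
  1 ≤ 5
  2 ≤ 5
  3 ≤ 5
  5 ≤ 5
glb = 5

Answer: A∧B = 5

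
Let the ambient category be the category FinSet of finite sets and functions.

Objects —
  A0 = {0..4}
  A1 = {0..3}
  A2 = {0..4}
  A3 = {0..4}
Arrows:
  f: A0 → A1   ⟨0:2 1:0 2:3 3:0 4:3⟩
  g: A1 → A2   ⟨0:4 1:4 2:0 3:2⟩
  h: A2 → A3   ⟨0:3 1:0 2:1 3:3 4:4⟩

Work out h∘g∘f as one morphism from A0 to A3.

  0 f→2 g→0 h→3
  1 f→0 g→4 h→4
  2 f→3 g→2 h→1
  3 f→0 g→4 h→4
  4 f→3 g→2 h→1
result: ⟨0:3 1:4 2:1 3:4 4:1⟩

Answer: ⟨0:3 1:4 2:1 3:4 4:1⟩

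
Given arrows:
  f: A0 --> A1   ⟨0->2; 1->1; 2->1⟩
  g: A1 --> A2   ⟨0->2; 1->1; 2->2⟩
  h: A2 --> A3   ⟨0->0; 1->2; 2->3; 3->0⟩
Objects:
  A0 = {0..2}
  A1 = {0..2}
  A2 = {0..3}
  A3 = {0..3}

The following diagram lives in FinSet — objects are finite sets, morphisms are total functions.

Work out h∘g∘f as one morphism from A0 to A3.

  0 f-->2 g-->2 h-->3
  1 f-->1 g-->1 h-->2
  2 f-->1 g-->1 h-->2
⟦path⟧: ⟨0->3; 1->2; 2->2⟩

Answer: ⟨0->3; 1->2; 2->2⟩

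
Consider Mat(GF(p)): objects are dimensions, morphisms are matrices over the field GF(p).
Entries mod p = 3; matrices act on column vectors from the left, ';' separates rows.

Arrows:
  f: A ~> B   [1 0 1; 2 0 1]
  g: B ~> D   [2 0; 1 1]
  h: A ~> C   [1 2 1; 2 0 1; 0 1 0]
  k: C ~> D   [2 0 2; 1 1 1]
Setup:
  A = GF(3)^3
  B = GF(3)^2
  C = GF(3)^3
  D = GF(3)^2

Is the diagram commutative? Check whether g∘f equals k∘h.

1) trace f;g:
  e0=(1,0,0) f~>(1,2) g~>(2,0)
  e1=(0,1,0) f~>(0,0) g~>(0,0)
  e2=(0,0,1) f~>(1,1) g~>(2,2)
  composite₁ = [2 0 2; 0 0 2]
2) trace h;k:
  e0=(1,0,0) h~>(1,2,0) k~>(2,0)
  e1=(0,1,0) h~>(2,0,1) k~>(0,0)
  e2=(0,0,1) h~>(1,1,0) k~>(2,2)
  composite₂ = [2 0 2; 0 0 2]
Equal? YES — commutes

Answer: COMMUTES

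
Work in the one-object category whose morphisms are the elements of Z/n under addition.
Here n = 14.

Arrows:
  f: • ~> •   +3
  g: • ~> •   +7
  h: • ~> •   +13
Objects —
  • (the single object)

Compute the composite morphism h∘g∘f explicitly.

  0 +3≡3 +7≡10 +13≡9  (mod 14)
⟦path⟧: +9

Answer: +9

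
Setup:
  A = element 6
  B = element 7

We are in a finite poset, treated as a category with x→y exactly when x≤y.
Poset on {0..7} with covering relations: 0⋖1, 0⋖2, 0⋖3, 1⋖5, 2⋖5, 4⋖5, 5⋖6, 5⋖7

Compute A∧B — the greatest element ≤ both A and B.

Answer: A∧B = 5

Work:
Lower bounds of A=6 and B=7: {0,1,2,4,5}
  0 ⊑ 5
  1 ⊑ 5
  2 ⊑ 5
  4 ⊑ 5
  5 ⊑ 5
glb = 5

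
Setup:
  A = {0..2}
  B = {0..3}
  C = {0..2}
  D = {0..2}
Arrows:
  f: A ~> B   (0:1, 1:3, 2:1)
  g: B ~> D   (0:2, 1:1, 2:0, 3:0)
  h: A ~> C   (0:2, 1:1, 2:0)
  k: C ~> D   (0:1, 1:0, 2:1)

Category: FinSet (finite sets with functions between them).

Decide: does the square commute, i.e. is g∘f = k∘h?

1) trace f;g:
  0 f~>1 g~>1
  1 f~>3 g~>0
  2 f~>1 g~>1
  ⟦path⟧₁ = (0:1, 1:0, 2:1)
2) trace h;k:
  0 h~>2 k~>1
  1 h~>1 k~>0
  2 h~>0 k~>1
  ⟦path⟧₂ = (0:1, 1:0, 2:1)
Equal? same morphism ✓

Answer: COMMUTES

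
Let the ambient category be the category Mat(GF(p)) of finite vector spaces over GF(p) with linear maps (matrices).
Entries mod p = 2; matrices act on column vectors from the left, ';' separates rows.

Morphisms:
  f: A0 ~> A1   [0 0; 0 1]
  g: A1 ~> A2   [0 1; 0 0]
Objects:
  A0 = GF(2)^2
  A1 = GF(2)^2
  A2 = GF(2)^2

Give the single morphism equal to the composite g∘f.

Answer: [0 1; 0 0]

Derivation:
  e0=(1,0) f~>(0,0) g~>(0,0)
  e1=(0,1) f~>(0,1) g~>(1,0)
result: [0 1; 0 0]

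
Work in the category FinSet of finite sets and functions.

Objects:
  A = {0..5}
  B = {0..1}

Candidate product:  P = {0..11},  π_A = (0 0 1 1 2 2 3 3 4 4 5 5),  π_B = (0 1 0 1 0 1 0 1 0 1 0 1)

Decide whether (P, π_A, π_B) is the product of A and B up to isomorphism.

|A|·|B| = 6·2 = 12;  |P| = 12
Check the pairing map k ↦ (π_A(k), π_B(k)):
  0 -> (0,0)
  1 -> (0,1)
  2 -> (1,0)
  3 -> (1,1)
  4 -> (2,0)
  5 -> (2,1)
  6 -> (3,0)
  7 -> (3,1)
  8 -> (4,0)
  9 -> (4,1)
  10 -> (5,0)
  11 -> (5,1)
distinct pairs in image: 12 / 12 needed
  → bijection onto A×B; projections well-typed.

Answer: VALID PRODUCT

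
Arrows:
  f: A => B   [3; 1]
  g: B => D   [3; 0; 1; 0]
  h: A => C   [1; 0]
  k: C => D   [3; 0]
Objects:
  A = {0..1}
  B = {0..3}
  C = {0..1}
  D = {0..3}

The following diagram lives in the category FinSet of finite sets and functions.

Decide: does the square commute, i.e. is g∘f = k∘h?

Path 1 = f;g:
  0 f=>3 g=>0
  1 f=>1 g=>0
  ⟦path⟧₁ = [0; 0]
Path 2 = h;k:
  0 h=>1 k=>0
  1 h=>0 k=>3
  ⟦path⟧₂ = [0; 3]
Equal? distinct morphisms ✗

Answer: DOES NOT COMMUTE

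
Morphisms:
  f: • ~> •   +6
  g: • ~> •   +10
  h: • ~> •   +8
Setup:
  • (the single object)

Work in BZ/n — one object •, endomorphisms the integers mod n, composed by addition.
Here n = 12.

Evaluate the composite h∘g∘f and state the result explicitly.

Answer: +0

Work:
  0 +6≡6 +10≡4 +8≡0  (mod 12)
result: +0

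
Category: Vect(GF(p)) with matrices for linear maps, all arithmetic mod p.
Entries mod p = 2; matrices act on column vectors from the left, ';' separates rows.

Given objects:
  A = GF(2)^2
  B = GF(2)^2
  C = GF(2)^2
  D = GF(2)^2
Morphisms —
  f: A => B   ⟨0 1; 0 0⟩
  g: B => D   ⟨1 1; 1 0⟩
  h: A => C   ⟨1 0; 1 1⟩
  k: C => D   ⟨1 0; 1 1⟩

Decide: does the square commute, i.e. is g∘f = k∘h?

Path 1 = f;g:
  e0=[1,0] f=>[0,0] g=>[0,0]
  e1=[0,1] f=>[1,0] g=>[1,1]
  ⟦path⟧₁ = ⟨0 1; 0 1⟩
Path 2 = h;k:
  e0=[1,0] h=>[1,1] k=>[1,0]
  e1=[0,1] h=>[0,1] k=>[0,1]
  ⟦path⟧₂ = ⟨1 0; 0 1⟩
Equal? differ; not commutative

Answer: DOES NOT COMMUTE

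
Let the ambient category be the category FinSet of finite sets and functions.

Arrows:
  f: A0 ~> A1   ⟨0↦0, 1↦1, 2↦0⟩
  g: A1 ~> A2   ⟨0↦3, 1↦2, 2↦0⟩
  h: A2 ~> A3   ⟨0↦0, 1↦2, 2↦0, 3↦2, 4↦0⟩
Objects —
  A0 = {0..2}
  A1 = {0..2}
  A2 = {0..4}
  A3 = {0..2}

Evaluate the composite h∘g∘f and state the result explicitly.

  0 f~>0 g~>3 h~>2
  1 f~>1 g~>2 h~>0
  2 f~>0 g~>3 h~>2
composite: ⟨0↦2, 1↦0, 2↦2⟩

Answer: ⟨0↦2, 1↦0, 2↦2⟩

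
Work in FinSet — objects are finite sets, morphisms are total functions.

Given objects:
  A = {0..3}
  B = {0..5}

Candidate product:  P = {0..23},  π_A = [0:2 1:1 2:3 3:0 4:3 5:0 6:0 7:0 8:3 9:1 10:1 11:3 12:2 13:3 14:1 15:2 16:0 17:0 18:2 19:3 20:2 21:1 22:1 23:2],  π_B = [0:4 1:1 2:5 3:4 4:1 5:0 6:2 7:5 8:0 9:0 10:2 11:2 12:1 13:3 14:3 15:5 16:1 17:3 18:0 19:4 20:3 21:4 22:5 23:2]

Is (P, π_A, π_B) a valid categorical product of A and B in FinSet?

Answer: VALID PRODUCT

Work:
|A|·|B| = 4·6 = 24;  |P| = 24
Check the pairing map k ↦ (π_A(k), π_B(k)):
  0 : (2,4)
  1 : (1,1)
  2 : (3,5)
  3 : (0,4)
  4 : (3,1)
  5 : (0,0)
  6 : (0,2)
  7 : (0,5)
  8 : (3,0)
  9 : (1,0)
  10 : (1,2)
  11 : (3,2)
  12 : (2,1)
  13 : (3,3)
  14 : (1,3)
  15 : (2,5)
  16 : (0,1)
  17 : (0,3)
  18 : (2,0)
  19 : (3,4)
  20 : (2,3)
  21 : (1,4)
  22 : (1,5)
  23 : (2,2)
distinct pairs in image: 24 / 24 needed
  → bijection onto A×B; projections well-typed.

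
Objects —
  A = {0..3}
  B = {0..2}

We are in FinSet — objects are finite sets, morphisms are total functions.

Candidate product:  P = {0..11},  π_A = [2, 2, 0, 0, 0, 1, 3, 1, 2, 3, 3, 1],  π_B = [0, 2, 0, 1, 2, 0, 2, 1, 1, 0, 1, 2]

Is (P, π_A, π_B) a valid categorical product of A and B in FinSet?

Answer: VALID PRODUCT

Derivation:
|A|·|B| = 4·3 = 12;  |P| = 12
Check the pairing map k ↦ (π_A(k), π_B(k)):
  0 : (2,0)
  1 : (2,2)
  2 : (0,0)
  3 : (0,1)
  4 : (0,2)
  5 : (1,0)
  6 : (3,2)
  7 : (1,1)
  8 : (2,1)
  9 : (3,0)
  10 : (3,1)
  11 : (1,2)
distinct pairs in image: 12 / 12 needed
  → bijection onto A×B; projections well-typed.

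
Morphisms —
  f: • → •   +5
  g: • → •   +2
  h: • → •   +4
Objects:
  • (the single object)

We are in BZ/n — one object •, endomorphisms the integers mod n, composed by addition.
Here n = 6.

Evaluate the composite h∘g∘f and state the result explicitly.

Answer: +5

Trace:
  0 +5≡5 +2≡1 +4≡5  (mod 6)
composite: +5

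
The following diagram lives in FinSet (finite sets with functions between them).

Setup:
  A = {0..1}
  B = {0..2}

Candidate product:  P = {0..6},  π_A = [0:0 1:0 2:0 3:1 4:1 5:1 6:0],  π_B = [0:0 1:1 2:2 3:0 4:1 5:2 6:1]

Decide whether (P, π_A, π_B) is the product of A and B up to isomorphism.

|A|·|B| = 2·3 = 6;  |P| = 7
  → cardinalities differ; no bijection possible.

Answer: NOT A VALID PRODUCT — |P|=7 ≠ |A|·|B|=6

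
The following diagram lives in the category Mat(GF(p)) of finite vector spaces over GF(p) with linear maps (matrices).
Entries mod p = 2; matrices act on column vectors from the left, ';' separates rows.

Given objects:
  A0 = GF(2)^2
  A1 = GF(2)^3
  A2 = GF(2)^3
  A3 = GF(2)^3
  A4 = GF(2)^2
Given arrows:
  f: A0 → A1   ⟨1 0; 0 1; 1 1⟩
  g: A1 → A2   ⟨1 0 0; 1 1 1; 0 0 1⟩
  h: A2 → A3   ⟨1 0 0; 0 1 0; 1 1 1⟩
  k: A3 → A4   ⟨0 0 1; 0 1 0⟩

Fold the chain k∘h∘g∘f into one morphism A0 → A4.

Answer: ⟨0 1; 0 0⟩

Trace:
  e0=(1,0) f→(1,0,1) g→(1,0,1) h→(1,0,0) k→(0,0)
  e1=(0,1) f→(0,1,1) g→(0,0,1) h→(0,0,1) k→(1,0)
result: ⟨0 1; 0 0⟩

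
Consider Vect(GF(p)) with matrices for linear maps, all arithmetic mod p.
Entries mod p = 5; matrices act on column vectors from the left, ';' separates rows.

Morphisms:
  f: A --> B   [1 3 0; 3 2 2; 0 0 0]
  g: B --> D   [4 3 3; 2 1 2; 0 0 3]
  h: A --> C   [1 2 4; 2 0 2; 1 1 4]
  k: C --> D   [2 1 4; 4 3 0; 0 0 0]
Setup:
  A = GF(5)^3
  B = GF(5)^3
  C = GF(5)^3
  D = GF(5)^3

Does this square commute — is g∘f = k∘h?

Along f;g (path 1):
  e0=⟨1,0,0⟩ f-->⟨1,3,0⟩ g-->⟨3,0,0⟩
  e1=⟨0,1,0⟩ f-->⟨3,2,0⟩ g-->⟨3,3,0⟩
  e2=⟨0,0,1⟩ f-->⟨0,2,0⟩ g-->⟨1,2,0⟩
  composite₁ = [3 3 1; 0 3 2; 0 0 0]
Along h;k (path 2):
  e0=⟨1,0,0⟩ h-->⟨1,2,1⟩ k-->⟨3,0,0⟩
  e1=⟨0,1,0⟩ h-->⟨2,0,1⟩ k-->⟨3,3,0⟩
  e2=⟨0,0,1⟩ h-->⟨4,2,4⟩ k-->⟨1,2,0⟩
  composite₂ = [3 3 1; 0 3 2; 0 0 0]
Equal? YES — commutes

Answer: COMMUTES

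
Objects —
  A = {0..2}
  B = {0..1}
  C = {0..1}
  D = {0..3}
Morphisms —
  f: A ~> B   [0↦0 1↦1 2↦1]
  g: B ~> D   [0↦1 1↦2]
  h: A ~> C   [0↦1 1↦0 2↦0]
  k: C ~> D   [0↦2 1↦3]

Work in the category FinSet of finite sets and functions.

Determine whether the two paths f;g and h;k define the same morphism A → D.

Answer: DOES NOT COMMUTE

Derivation:
1) trace f;g:
  0 f~>0 g~>1
  1 f~>1 g~>2
  2 f~>1 g~>2
  composite₁ = [0↦1 1↦2 2↦2]
2) trace h;k:
  0 h~>1 k~>3
  1 h~>0 k~>2
  2 h~>0 k~>2
  composite₂ = [0↦3 1↦2 2↦2]
Equal? differ; not commutative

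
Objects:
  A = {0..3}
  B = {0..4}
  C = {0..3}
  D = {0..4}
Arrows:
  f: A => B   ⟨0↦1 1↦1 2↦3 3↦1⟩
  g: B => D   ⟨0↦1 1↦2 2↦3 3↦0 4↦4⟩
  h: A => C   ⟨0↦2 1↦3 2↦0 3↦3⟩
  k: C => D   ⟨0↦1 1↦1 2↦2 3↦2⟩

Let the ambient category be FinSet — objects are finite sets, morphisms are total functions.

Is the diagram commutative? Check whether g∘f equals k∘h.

Along f;g (path 1):
  0 f=>1 g=>2
  1 f=>1 g=>2
  2 f=>3 g=>0
  3 f=>1 g=>2
  ⟦path⟧₁ = ⟨0↦2 1↦2 2↦0 3↦2⟩
Along h;k (path 2):
  0 h=>2 k=>2
  1 h=>3 k=>2
  2 h=>0 k=>1
  3 h=>3 k=>2
  ⟦path⟧₂ = ⟨0↦2 1↦2 2↦1 3↦2⟩
Equal? NO — does not commute

Answer: DOES NOT COMMUTE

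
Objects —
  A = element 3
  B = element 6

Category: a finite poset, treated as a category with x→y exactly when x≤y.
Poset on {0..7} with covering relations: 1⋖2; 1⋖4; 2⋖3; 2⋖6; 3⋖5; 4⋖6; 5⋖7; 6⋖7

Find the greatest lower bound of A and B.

{x : x⊑A ∧ x⊑B} = {1,2}  (A=3, B=6)
  1 ⊑ 2
  2 ⊑ 2
glb = 2

Answer: A∧B = 2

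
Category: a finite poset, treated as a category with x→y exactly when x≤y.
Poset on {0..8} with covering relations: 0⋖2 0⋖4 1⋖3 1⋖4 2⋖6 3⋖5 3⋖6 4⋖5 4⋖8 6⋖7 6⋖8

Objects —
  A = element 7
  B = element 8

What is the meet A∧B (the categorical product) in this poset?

Common predecessors of 7,8: {0,1,2,3,6}
  0 ≤ 6
  1 ≤ 6
  2 ≤ 6
  3 ≤ 6
  6 ≤ 6
glb = 6

Answer: A∧B = 6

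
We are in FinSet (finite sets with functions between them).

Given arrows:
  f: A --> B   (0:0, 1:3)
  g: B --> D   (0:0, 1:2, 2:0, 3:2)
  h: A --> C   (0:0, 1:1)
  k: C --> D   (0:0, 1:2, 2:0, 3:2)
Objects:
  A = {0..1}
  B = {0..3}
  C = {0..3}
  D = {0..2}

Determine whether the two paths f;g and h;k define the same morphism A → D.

Answer: COMMUTES

Trace:
1) trace f;g:
  0 f-->0 g-->0
  1 f-->3 g-->2
  result₁ = (0:0, 1:2)
2) trace h;k:
  0 h-->0 k-->0
  1 h-->1 k-->2
  result₂ = (0:0, 1:2)
Equal? equal; square commutes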